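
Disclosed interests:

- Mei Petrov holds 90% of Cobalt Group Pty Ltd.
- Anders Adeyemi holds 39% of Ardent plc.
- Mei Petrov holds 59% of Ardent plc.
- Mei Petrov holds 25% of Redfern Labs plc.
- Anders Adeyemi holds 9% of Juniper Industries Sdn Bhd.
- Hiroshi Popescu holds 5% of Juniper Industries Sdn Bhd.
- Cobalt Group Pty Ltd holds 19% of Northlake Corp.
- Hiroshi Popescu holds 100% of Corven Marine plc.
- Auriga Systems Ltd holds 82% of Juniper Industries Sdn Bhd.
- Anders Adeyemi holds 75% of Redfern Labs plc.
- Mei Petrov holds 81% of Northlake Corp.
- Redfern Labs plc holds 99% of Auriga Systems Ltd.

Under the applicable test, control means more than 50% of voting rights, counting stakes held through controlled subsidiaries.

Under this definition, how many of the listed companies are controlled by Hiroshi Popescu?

Hiroshi holds 100% of Corven, so Hiroshi controls Corven.
No other company's threshold is met.
Hiroshi controls 1 company.

1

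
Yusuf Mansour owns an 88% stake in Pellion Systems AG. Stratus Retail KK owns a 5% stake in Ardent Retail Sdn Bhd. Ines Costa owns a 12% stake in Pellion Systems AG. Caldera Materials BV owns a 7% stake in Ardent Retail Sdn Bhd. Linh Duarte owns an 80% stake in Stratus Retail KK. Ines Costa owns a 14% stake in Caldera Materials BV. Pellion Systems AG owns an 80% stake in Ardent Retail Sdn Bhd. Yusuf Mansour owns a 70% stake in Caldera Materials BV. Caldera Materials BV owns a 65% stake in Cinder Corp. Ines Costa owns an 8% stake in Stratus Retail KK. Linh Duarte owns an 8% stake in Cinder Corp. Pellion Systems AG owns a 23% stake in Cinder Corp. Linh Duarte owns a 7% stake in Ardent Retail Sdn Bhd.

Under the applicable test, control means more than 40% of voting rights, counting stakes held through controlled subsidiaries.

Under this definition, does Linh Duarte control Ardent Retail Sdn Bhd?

Linh holds 80% of Stratus, so Linh controls Stratus.
In Ardent, Linh's side holds only 7% + 5% = 12%, not > 40%.
So Linh does not control Ardent.

No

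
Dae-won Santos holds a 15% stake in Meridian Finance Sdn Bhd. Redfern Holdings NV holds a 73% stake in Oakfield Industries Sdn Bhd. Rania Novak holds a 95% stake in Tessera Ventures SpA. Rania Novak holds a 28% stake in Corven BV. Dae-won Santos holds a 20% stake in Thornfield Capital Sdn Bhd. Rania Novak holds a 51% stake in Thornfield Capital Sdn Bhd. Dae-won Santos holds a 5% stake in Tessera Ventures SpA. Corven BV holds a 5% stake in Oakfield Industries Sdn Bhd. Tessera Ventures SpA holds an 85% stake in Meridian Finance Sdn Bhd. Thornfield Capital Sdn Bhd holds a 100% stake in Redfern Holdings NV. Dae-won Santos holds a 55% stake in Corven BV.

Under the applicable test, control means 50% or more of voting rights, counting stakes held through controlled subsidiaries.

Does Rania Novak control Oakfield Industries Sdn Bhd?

Rania holds 51% of Thornfield, so Rania controls Thornfield.
Thornfield holds 100% of Redfern, so Rania controls Redfern.
Redfern holds 73% of Oakfield, so Rania controls Oakfield.

Yes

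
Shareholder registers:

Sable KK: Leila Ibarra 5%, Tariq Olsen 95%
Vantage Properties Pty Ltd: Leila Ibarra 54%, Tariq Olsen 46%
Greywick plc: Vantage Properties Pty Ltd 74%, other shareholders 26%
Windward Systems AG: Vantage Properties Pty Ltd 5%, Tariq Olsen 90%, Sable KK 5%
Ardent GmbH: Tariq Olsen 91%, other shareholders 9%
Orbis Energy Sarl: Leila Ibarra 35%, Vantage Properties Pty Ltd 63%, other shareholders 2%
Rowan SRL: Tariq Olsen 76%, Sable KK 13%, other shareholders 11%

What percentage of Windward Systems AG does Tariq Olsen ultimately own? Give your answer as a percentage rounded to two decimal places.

Tariq reaches Windward along 3 paths.
Via Vantage: 46% × 5% = 2.3%.
Direct stake: 90% = 90%.
Via Sable: 95% × 5% = 4.75%.
Total: 2.3% + 90% + 4.75% = 97.05%.

97.05%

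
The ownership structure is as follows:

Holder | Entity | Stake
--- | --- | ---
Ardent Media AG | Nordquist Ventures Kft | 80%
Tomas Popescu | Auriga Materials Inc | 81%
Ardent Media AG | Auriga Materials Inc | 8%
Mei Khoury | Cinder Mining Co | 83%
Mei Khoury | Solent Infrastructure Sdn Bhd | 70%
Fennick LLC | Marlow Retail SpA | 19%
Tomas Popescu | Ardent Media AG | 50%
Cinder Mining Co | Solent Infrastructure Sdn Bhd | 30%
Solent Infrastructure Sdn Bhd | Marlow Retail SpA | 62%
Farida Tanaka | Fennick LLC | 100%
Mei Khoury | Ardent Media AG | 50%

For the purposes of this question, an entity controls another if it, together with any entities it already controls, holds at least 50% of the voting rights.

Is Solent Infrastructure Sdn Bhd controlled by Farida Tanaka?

Farida holds 100% of Fennick, so Farida controls Fennick.
Neither Farida nor any entity Farida controls holds any voting interest in Solent.
So Farida does not control Solent.

No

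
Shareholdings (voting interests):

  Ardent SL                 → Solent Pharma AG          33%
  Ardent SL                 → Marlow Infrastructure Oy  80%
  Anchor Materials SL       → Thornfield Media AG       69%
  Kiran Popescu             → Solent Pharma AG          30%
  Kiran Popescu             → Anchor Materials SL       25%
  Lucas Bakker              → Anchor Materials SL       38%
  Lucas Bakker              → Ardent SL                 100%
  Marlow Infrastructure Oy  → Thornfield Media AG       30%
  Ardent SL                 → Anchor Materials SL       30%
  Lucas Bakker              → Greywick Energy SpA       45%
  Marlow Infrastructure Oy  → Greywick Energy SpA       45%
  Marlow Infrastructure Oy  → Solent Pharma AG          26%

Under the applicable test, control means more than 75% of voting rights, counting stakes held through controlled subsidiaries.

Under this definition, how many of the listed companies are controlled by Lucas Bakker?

Lucas holds 100% of Ardent, so Lucas controls Ardent.
Ardent holds 80% of Marlow, so Lucas controls Marlow.
Lucas and Marlow together hold 45% + 45% = 90% of Greywick, so Lucas controls Greywick.
No other company's threshold is met.
Lucas controls 3 companies.

3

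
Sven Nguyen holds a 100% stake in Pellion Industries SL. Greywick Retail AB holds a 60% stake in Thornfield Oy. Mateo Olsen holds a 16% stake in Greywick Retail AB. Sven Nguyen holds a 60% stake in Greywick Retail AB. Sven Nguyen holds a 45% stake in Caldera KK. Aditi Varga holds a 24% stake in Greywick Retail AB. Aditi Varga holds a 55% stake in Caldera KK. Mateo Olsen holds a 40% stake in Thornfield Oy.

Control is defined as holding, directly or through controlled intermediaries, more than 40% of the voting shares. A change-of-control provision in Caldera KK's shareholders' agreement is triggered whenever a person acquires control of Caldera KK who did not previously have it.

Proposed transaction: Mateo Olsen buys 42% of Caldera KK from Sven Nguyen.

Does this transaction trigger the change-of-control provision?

Yes

The purchase adds only to Mateo's holdings (Sven's stake shrinks), so Mateo is the only person who could newly come to control Caldera.
Mateo's largest direct stake is 40% in Thornfield, which does not meet the threshold, so Mateo controls no company.
Neither Mateo nor any entity Mateo controls holds any voting interest in Caldera.
So before the transaction, Mateo does not control Caldera.
After the purchase, Mateo holds 42% of Caldera directly, and Sven's stake falls to 3%.
Mateo holds 42% of Caldera, so Mateo controls Caldera.
Mateo did not control Caldera before and does after, so the clause is triggered.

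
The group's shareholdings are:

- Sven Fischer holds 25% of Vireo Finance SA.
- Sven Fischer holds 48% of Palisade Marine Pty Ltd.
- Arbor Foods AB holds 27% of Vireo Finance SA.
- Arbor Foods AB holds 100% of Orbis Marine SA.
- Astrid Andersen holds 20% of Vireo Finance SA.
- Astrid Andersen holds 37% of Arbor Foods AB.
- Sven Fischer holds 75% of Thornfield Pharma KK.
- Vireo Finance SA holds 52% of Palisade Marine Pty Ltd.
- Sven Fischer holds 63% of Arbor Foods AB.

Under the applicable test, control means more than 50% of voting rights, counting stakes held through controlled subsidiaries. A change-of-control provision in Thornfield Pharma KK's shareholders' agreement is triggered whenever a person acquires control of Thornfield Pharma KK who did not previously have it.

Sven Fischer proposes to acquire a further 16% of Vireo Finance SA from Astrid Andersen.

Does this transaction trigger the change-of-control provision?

No

The purchase adds only to Sven's holdings (Astrid's stake shrinks), so Sven is the only person who could newly come to control Thornfield.
Sven holds 75% of Thornfield, so Sven controls Thornfield.
So Sven already controls Thornfield before the transaction.
After the purchase, Sven's direct stake in Vireo rises to 25% + 16% = 41%, and Astrid's stake falls to 4%.
Sven controlled Thornfield already, so this is not a new person acquiring control; every other person's position is unchanged or reduced.
No new person acquires control, so the clause is not triggered.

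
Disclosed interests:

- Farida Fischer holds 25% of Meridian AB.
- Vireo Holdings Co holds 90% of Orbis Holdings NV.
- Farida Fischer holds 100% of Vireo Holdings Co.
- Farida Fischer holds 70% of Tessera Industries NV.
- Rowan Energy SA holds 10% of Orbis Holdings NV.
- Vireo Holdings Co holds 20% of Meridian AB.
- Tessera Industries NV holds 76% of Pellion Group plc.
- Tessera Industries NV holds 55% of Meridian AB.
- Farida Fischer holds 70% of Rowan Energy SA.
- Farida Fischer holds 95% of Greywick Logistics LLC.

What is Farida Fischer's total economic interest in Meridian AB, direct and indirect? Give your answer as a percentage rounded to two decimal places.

Farida reaches Meridian along 3 paths.
Via Vireo: 100% × 20% = 20%.
Direct stake: 25% = 25%.
Via Tessera: 70% × 55% = 38.5%.
Total: 20% + 25% + 38.5% = 83.5%.
Rounded: 83.50%.

83.50%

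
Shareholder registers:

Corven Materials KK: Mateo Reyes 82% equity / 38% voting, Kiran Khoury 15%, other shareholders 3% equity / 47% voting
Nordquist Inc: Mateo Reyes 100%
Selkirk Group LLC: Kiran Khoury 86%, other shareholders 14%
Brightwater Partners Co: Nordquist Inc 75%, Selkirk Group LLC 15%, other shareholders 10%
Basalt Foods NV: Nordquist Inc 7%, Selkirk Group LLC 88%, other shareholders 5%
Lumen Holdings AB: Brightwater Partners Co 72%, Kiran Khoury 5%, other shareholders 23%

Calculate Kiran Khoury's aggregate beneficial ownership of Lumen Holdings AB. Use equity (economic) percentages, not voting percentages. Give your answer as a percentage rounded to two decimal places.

14.29%

Kiran reaches Lumen along 2 paths.
Via Selkirk → Brightwater: 86% × 15% × 72% = 9.288%.
Direct stake: 5% = 5%.
Total: 9.288% + 5% = 14.288%.
Rounded: 14.29%.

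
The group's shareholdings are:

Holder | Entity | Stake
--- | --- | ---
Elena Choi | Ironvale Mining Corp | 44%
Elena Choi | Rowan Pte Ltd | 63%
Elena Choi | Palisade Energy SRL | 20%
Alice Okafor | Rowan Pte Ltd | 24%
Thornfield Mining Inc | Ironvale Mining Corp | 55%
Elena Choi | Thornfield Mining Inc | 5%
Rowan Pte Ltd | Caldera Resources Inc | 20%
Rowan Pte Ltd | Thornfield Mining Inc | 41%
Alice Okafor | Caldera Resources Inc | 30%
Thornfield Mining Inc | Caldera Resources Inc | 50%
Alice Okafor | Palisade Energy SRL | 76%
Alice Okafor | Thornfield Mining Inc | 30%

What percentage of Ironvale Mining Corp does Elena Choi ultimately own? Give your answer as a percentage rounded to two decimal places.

Elena reaches Ironvale along 3 paths.
Via Thornfield: 5% × 55% = 2.75%.
Via Rowan → Thornfield: 63% × 41% × 55% = 14.2065%.
Direct stake: 44% = 44%.
Total: 2.75% + 14.2065% + 44% = 60.9565%.
Rounded: 60.96%.

60.96%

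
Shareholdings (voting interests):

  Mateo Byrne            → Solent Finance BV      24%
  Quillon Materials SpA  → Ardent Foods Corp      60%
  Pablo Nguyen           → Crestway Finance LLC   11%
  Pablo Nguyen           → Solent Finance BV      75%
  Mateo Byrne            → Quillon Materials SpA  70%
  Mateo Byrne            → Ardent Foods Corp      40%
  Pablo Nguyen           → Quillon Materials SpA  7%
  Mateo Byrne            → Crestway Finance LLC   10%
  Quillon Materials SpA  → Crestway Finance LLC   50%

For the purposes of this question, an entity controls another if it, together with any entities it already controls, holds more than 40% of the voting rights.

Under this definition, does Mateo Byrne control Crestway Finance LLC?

Yes

Mateo holds 70% of Quillon, so Mateo controls Quillon.
Mateo and Quillon together hold 10% + 50% = 60% of Crestway, so Mateo controls Crestway.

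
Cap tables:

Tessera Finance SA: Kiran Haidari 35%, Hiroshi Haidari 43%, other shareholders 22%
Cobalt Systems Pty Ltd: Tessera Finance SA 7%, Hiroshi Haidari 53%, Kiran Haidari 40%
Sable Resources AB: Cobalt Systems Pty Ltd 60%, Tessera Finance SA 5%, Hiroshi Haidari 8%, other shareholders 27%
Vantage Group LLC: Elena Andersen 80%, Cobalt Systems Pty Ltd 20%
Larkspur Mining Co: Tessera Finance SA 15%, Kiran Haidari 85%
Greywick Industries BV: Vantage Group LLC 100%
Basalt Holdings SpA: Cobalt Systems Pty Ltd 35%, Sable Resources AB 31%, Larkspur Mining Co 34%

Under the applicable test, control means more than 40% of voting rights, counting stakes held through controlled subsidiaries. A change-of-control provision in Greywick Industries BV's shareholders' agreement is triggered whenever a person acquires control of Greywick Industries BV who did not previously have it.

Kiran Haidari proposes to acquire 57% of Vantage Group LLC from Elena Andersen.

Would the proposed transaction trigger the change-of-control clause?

Yes

The purchase adds only to Kiran's holdings (Elena's stake shrinks), so Kiran is the only person who could newly come to control Greywick.
Kiran holds 85% of Larkspur, so Kiran controls Larkspur.
Neither Kiran nor any entity Kiran controls holds any voting interest in Greywick.
So before the transaction, Kiran does not control Greywick.
After the purchase, Kiran holds 57% of Vantage directly, and Elena's stake falls to 23%.
Kiran holds 57% of Vantage, so Kiran controls Vantage.
Vantage holds 100% of Greywick, so Kiran controls Greywick.
Kiran did not control Greywick before and does after, so the clause is triggered.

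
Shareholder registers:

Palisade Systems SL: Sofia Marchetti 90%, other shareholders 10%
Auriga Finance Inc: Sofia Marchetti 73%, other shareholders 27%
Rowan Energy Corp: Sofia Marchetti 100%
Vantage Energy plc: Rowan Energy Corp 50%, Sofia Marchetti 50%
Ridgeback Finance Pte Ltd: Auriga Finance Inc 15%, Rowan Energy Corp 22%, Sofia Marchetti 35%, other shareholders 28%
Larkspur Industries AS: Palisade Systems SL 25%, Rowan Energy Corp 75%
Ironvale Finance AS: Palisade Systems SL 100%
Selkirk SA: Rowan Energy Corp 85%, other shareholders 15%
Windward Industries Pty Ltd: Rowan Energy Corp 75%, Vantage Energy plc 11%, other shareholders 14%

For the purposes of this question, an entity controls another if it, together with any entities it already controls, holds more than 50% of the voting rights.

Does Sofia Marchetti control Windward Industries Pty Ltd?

Yes

Sofia holds 100% of Rowan, so Sofia controls Rowan.
Rowan and Sofia together hold 50% + 50% = 100% of Vantage, so Sofia controls Vantage.
Rowan and Vantage together hold 75% + 11% = 86% of Windward, so Sofia controls Windward.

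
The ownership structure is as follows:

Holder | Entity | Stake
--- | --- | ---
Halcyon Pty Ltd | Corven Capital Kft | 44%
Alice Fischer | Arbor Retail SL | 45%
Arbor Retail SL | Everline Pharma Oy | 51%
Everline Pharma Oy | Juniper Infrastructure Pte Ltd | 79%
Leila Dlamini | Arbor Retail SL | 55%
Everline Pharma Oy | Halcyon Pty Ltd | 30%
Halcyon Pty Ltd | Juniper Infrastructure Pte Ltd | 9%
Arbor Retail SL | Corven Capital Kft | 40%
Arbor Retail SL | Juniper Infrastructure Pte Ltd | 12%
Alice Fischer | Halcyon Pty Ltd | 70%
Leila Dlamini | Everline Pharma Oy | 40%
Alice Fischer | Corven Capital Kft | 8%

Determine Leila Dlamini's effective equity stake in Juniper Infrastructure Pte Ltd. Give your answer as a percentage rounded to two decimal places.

62.20%

Leila reaches Juniper along 5 paths.
Via Arbor → Everline: 55% × 51% × 79% = 22.1595%.
Via Everline: 40% × 79% = 31.6%.
Via Arbor → Everline → Halcyon: 55% × 51% × 30% × 9% = 0.75735%.
Via Everline → Halcyon: 40% × 30% × 9% = 1.08%.
Via Arbor: 55% × 12% = 6.6%.
Total: 22.1595% + 31.6% + 0.75735% + 1.08% + 6.6% = 62.19685%.
Rounded: 62.20%.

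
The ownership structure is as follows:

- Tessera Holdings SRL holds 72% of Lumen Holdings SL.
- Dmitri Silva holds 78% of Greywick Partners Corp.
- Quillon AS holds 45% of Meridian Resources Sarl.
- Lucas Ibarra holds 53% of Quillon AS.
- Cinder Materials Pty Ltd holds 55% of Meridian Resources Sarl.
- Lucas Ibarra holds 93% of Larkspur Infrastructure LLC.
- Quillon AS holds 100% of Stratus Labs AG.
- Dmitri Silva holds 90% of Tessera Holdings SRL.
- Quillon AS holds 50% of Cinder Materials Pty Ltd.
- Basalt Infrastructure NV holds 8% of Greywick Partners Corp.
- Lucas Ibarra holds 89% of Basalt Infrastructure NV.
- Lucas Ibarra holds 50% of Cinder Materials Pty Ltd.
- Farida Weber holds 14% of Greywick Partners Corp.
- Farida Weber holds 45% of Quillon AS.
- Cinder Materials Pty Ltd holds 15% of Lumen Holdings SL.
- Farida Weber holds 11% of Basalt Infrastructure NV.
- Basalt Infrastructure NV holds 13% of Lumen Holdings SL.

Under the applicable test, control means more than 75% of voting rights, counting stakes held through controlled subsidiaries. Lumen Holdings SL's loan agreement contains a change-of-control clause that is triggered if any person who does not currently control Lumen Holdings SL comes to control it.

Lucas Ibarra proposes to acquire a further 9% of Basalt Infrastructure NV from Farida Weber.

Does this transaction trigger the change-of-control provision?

No

The purchase adds only to Lucas's holdings (Farida's stake shrinks), so Lucas is the only person who could newly come to control Lumen.
Lucas holds 89% of Basalt, so Lucas controls Basalt.
Lucas holds 93% of Larkspur, so Lucas controls Larkspur.
In Lumen, Lucas's side holds only 13%, not > 75%.
So before the transaction, Lucas does not control Lumen.
After the purchase, Lucas's direct stake in Basalt rises to 89% + 9% = 98%, and Farida's stake falls to 2%.
Lucas holds 98% of Basalt, so Lucas controls Basalt.
After the transaction, Lucas's side holds 13% of Lumen, not > 75%, so Lucas still does not control Lumen.
No new person acquires control, so the clause is not triggered.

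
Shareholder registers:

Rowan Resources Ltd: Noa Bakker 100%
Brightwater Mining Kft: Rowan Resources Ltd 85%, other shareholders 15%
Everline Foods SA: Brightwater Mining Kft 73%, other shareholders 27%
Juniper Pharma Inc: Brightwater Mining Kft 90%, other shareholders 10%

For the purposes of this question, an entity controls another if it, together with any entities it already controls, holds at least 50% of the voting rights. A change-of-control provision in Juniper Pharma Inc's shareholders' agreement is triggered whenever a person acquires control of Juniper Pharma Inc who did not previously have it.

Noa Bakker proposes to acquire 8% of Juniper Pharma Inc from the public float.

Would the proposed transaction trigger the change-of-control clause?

No

The purchase changes only Noa's holdings, so Noa is the only person who could newly come to control Juniper.
Noa holds 100% of Rowan, so Noa controls Rowan.
Rowan holds 85% of Brightwater, so Noa controls Brightwater.
Brightwater holds 90% of Juniper, so Noa controls Juniper.
So Noa already controls Juniper before the transaction.
After the purchase, Noa holds 8% of Juniper directly.
Noa controlled Juniper already, so this is not a new person acquiring control; every other person's position is unchanged or reduced.
No new person acquires control, so the clause is not triggered.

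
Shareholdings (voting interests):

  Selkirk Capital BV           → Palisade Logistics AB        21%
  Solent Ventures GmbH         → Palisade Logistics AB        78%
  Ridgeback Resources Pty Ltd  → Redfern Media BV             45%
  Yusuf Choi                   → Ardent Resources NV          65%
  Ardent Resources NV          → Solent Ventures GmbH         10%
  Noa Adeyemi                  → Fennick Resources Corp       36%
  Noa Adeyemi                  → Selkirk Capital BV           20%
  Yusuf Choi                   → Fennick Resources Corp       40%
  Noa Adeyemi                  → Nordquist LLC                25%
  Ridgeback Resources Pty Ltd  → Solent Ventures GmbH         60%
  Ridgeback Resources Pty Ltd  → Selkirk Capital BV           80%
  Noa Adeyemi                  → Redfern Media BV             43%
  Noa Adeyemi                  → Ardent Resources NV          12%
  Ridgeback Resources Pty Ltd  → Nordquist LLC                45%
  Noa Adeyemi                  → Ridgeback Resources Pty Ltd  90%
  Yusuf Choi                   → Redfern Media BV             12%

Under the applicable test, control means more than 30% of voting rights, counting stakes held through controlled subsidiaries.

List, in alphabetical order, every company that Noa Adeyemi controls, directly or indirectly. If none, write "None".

Fennick Resources Corp, Nordquist LLC, Palisade Logistics AB, Redfern Media BV, Ridgeback Resources Pty Ltd, Selkirk Capital BV, Solent Ventures GmbH

Noa holds 90% of Ridgeback, so Noa controls Ridgeback.
Ridgeback and Noa together hold 45% + 25% = 70% of Nordquist, so Noa controls Nordquist.
Ridgeback and Noa together hold 45% + 43% = 88% of Redfern, so Noa controls Redfern.
Ridgeback and Noa together hold 80% + 20% = 100% of Selkirk, so Noa controls Selkirk.
Ridgeback holds 60% of Solent, so Noa controls Solent.
Noa holds 36% of Fennick, so Noa controls Fennick.
Selkirk and Solent together hold 21% + 78% = 99% of Palisade, so Noa controls Palisade.
No other company's threshold is met.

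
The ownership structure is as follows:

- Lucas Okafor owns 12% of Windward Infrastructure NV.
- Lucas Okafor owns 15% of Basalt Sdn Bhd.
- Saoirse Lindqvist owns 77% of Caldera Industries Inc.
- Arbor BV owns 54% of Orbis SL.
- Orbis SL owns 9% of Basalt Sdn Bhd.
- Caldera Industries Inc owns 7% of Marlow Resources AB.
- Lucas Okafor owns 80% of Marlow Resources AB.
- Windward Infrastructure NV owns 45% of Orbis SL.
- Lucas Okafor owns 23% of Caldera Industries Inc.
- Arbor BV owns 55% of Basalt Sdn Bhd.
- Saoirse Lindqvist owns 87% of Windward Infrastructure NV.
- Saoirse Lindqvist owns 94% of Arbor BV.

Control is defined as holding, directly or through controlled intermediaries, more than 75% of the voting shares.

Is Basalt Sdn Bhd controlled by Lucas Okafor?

Lucas holds 80% of Marlow, so Lucas controls Marlow.
In Basalt, Lucas's side holds only 15%, not > 75%.
So Lucas does not control Basalt.

No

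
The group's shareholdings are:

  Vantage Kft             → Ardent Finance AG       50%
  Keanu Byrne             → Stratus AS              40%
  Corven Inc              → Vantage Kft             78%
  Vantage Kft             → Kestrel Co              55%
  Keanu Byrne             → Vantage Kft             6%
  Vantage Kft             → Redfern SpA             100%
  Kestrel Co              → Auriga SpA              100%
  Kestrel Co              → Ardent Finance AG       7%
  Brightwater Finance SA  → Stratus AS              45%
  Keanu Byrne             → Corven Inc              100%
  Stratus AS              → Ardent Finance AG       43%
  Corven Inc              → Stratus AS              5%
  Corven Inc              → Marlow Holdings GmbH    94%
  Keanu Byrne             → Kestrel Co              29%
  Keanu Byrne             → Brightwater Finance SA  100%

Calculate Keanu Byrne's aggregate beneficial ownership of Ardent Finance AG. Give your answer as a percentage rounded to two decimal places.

85.96%

Keanu reaches Ardent along 8 paths.
Via Corven → Vantage → Kestrel: 100% × 78% × 55% × 7% = 3.003%.
Via Vantage → Kestrel: 6% × 55% × 7% = 0.231%.
Via Kestrel: 29% × 7% = 2.03%.
Via Corven → Stratus: 100% × 5% × 43% = 2.15%.
Via Brightwater → Stratus: 100% × 45% × 43% = 19.35%.
Via Stratus: 40% × 43% = 17.2%.
Via Corven → Vantage: 100% × 78% × 50% = 39%.
Via Vantage: 6% × 50% = 3%.
Total: 3.003% + 0.231% + 2.03% + 2.15% + 19.35% + 17.2% + 39% + 3% = 85.964%.
Rounded: 85.96%.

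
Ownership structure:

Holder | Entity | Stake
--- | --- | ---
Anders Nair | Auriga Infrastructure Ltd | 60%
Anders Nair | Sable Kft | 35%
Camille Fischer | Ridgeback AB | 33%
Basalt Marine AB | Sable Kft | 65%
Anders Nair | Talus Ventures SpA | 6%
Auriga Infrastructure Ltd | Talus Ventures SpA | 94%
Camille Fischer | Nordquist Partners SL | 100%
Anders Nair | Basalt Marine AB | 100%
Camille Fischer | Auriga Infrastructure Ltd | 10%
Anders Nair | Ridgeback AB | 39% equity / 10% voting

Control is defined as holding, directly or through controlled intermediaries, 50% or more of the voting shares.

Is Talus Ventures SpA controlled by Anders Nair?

Anders holds 60% of Auriga, so Anders controls Auriga.
Auriga and Anders together hold 94% + 6% = 100% of Talus, so Anders controls Talus.

Yes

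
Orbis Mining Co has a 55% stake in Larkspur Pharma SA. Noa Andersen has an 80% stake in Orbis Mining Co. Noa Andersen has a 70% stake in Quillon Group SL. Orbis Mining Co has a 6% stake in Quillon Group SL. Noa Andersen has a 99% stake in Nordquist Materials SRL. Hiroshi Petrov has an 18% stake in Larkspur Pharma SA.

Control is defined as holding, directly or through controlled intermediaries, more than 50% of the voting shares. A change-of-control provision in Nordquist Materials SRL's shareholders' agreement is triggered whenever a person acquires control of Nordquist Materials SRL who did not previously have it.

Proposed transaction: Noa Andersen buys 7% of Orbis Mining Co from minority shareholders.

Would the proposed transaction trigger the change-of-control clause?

No

The purchase changes only Noa's holdings, so Noa is the only person who could newly come to control Nordquist.
Noa holds 99% of Nordquist, so Noa controls Nordquist.
So Noa already controls Nordquist before the transaction.
After the purchase, Noa's direct stake in Orbis rises to 80% + 7% = 87%.
Noa controlled Nordquist already, so this is not a new person acquiring control; every other person's position is unchanged or reduced.
No new person acquires control, so the clause is not triggered.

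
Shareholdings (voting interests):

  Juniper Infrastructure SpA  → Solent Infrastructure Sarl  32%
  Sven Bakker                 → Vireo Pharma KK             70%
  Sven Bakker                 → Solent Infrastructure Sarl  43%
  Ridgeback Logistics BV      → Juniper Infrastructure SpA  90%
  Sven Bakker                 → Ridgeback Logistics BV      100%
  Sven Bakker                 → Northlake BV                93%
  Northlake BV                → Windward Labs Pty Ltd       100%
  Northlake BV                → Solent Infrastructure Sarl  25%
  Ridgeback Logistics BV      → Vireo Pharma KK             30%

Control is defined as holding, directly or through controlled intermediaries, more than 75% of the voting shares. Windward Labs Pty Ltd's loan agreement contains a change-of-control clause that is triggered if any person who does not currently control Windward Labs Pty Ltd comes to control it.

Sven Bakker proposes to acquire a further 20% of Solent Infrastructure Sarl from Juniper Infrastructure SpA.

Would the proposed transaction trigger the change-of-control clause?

No

The purchase adds only to Sven's holdings (Juniper's stake shrinks), so Sven is the only person who could newly come to control Windward.
Sven holds 93% of Northlake, so Sven controls Northlake.
Northlake holds 100% of Windward, so Sven controls Windward.
So Sven already controls Windward before the transaction.
After the purchase, Sven's direct stake in Solent rises to 43% + 20% = 63%, and Juniper's stake falls to 12%.
Sven controlled Windward already, so this is not a new person acquiring control; every other person's position is unchanged or reduced.
No new person acquires control, so the clause is not triggered.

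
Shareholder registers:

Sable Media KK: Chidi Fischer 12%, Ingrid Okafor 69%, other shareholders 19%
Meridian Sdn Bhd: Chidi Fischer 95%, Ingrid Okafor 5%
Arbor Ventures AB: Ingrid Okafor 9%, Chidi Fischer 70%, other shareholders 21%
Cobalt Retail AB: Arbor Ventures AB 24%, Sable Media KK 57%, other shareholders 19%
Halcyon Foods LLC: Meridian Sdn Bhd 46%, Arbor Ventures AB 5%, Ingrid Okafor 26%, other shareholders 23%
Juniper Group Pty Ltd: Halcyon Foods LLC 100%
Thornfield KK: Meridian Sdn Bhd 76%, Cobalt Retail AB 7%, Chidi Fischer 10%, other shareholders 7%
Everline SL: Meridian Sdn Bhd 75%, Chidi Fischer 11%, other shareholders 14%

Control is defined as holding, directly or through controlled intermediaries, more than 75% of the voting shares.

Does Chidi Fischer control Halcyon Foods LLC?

No

Chidi holds 95% of Meridian, so Chidi controls Meridian.
Meridian and Chidi together hold 76% + 10% = 86% of Thornfield, so Chidi controls Thornfield.
Meridian and Chidi together hold 75% + 11% = 86% of Everline, so Chidi controls Everline.
In Halcyon, Chidi's side holds only 46%, not > 75%.
So Chidi does not control Halcyon.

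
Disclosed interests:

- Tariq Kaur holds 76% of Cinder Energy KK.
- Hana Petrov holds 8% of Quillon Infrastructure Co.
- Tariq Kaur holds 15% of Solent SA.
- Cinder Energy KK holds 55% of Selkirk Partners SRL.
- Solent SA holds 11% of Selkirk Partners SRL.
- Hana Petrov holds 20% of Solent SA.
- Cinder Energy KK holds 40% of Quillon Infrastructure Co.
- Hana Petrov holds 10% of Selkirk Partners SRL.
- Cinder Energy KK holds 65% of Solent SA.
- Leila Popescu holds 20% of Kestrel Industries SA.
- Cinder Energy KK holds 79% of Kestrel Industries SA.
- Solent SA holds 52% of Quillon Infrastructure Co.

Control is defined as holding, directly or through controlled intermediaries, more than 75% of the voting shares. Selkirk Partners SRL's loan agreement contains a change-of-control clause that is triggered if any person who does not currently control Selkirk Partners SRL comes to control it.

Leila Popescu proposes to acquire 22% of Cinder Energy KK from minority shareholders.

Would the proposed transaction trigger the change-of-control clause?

No

The purchase changes only Leila's holdings, so Leila is the only person who could newly come to control Selkirk.
Leila's largest direct stake is 20% in Kestrel, which does not meet the threshold, so Leila controls no company.
Neither Leila nor any entity Leila controls holds any voting interest in Selkirk.
So before the transaction, Leila does not control Selkirk.
After the purchase, Leila holds 22% of Cinder directly.
Leila's side now holds 22% of Cinder, not > 75%, so Leila still does not control Cinder.
After the transaction, neither Leila nor any entity Leila controls holds a voting interest in Selkirk, so Leila still does not control it.
No new person acquires control, so the clause is not triggered.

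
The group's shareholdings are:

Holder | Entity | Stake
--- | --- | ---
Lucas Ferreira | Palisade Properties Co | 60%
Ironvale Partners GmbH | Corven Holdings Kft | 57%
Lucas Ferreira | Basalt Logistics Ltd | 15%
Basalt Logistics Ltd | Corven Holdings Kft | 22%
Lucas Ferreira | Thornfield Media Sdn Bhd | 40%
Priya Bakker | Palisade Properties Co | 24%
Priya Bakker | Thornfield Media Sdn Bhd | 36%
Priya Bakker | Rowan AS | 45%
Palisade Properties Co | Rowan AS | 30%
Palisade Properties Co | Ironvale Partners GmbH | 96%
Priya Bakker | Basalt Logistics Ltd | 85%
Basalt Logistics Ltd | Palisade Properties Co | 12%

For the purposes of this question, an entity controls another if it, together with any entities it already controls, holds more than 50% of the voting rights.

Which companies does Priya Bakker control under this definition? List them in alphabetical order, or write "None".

Basalt Logistics Ltd

Priya holds 85% of Basalt, so Priya controls Basalt.
No other company's threshold is met.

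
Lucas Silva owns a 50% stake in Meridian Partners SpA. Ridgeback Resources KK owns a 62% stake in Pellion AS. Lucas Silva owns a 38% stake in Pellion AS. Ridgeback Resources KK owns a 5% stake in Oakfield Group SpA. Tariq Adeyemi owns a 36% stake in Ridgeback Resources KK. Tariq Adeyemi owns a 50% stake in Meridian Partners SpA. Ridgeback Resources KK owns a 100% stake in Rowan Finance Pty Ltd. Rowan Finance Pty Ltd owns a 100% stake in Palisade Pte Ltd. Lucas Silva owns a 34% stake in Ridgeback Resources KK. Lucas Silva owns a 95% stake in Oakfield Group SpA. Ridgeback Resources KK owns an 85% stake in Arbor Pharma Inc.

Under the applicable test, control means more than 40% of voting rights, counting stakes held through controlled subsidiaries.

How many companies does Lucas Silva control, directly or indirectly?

2

Lucas holds 50% of Meridian, so Lucas controls Meridian.
Lucas holds 95% of Oakfield, so Lucas controls Oakfield.
No other company's threshold is met.
Lucas controls 2 companies.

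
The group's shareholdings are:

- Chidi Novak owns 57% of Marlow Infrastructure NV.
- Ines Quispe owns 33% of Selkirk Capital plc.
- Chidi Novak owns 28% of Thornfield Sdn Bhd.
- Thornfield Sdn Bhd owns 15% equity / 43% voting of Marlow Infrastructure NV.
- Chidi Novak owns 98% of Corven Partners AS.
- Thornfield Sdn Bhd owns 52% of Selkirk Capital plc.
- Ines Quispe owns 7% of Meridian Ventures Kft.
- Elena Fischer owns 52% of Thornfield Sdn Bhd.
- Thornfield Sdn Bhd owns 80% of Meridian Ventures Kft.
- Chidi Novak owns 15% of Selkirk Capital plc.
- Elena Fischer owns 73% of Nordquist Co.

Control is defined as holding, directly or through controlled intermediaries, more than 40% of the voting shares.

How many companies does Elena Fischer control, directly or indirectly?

Elena holds 52% of Thornfield, so Elena controls Thornfield.
Elena holds 73% of Nordquist, so Elena controls Nordquist.
Thornfield holds 52% of Selkirk, so Elena controls Selkirk.
Thornfield holds 80% of Meridian, so Elena controls Meridian.
Thornfield holds 43% of Marlow, so Elena controls Marlow.
No other company's threshold is met.
Elena controls 5 companies.

5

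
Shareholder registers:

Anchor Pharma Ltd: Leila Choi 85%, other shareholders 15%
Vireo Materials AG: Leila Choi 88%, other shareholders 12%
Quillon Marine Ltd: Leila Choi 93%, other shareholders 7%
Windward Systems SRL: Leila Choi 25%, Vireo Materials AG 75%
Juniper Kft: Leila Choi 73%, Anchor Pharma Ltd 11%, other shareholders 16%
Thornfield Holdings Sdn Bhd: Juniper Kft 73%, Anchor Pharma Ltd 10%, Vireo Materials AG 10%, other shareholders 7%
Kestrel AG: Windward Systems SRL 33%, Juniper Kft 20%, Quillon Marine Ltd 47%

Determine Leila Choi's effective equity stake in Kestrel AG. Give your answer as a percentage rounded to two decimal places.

Leila reaches Kestrel along 5 paths.
Via Windward: 25% × 33% = 8.25%.
Via Vireo → Windward: 88% × 75% × 33% = 21.78%.
Via Juniper: 73% × 20% = 14.6%.
Via Anchor → Juniper: 85% × 11% × 20% = 1.87%.
Via Quillon: 93% × 47% = 43.71%.
Total: 8.25% + 21.78% + 14.6% + 1.87% + 43.71% = 90.21%.

90.21%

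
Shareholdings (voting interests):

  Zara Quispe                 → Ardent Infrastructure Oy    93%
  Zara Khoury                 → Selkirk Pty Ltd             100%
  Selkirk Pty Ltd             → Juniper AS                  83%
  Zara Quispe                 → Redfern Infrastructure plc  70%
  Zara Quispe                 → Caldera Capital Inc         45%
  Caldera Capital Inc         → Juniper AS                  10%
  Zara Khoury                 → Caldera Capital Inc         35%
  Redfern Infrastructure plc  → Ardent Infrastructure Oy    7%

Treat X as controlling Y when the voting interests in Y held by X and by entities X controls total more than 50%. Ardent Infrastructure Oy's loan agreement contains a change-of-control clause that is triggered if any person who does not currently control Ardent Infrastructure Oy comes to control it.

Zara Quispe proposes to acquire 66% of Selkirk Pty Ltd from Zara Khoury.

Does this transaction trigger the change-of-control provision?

The purchase adds only to Zara Quispe's holdings (Zara Khoury's stake shrinks), so Zara Quispe is the only person who could newly come to control Ardent.
Zara Quispe holds 70% of Redfern, so Zara Quispe controls Redfern.
Redfern and Zara Quispe together hold 7% + 93% = 100% of Ardent, so Zara Quispe controls Ardent.
So Zara Quispe already controls Ardent before the transaction.
After the purchase, Zara Quispe holds 66% of Selkirk directly, and Zara Khoury's stake falls to 34%.
Zara Quispe controlled Ardent already, so this is not a new person acquiring control; every other person's position is unchanged or reduced.
No new person acquires control, so the clause is not triggered.

No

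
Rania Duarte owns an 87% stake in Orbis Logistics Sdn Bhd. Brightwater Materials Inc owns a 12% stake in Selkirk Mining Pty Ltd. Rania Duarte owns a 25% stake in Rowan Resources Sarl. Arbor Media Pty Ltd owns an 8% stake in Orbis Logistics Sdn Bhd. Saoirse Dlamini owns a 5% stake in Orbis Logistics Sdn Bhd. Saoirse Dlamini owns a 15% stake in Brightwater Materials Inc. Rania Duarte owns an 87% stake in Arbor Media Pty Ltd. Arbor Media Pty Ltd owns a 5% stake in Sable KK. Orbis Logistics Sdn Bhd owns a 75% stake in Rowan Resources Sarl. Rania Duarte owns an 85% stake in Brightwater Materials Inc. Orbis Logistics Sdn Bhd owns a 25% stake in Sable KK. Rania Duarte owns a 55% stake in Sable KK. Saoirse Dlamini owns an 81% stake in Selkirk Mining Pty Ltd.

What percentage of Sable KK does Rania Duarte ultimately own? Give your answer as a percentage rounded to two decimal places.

82.84%

Rania reaches Sable along 4 paths.
Via Arbor → Orbis: 87% × 8% × 25% = 1.74%.
Via Orbis: 87% × 25% = 21.75%.
Via Arbor: 87% × 5% = 4.35%.
Direct stake: 55% = 55%.
Total: 1.74% + 21.75% + 4.35% + 55% = 82.84%.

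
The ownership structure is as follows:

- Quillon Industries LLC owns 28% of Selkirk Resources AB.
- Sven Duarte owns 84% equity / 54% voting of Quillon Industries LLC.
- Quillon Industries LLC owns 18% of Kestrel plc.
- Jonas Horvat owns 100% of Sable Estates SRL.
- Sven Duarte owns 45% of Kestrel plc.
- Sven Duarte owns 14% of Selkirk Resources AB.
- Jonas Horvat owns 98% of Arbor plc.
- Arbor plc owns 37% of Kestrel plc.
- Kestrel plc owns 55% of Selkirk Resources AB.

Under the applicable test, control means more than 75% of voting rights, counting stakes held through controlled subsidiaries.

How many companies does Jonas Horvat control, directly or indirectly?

2

Jonas holds 98% of Arbor, so Jonas controls Arbor.
Jonas holds 100% of Sable, so Jonas controls Sable.
No other company's threshold is met.
Jonas controls 2 companies.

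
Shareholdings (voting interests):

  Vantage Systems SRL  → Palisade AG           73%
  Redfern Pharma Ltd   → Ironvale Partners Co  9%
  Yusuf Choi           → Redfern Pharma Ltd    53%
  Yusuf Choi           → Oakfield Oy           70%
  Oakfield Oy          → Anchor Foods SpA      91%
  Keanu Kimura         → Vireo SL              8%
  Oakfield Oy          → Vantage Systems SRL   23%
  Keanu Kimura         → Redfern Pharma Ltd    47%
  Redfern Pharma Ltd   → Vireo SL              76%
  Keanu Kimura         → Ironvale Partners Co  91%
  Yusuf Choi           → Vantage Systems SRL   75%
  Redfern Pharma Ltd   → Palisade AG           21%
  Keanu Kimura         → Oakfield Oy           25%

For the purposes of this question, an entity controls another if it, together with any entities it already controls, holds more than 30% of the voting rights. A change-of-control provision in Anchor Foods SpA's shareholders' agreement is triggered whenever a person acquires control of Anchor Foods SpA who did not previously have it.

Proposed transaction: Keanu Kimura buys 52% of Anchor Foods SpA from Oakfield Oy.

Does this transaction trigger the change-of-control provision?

The purchase adds only to Keanu's holdings (Oakfield's stake shrinks), so Keanu is the only person who could newly come to control Anchor.
Keanu holds 47% of Redfern, so Keanu controls Redfern.
Keanu and Redfern together hold 8% + 76% = 84% of Vireo, so Keanu controls Vireo.
Redfern and Keanu together hold 9% + 91% = 100% of Ironvale, so Keanu controls Ironvale.
Neither Keanu nor any entity Keanu controls holds any voting interest in Anchor.
So before the transaction, Keanu does not control Anchor.
After the purchase, Keanu holds 52% of Anchor directly, and Oakfield's stake falls to 39%.
Keanu holds 52% of Anchor, so Keanu controls Anchor.
Keanu did not control Anchor before and does after, so the clause is triggered.

Yes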